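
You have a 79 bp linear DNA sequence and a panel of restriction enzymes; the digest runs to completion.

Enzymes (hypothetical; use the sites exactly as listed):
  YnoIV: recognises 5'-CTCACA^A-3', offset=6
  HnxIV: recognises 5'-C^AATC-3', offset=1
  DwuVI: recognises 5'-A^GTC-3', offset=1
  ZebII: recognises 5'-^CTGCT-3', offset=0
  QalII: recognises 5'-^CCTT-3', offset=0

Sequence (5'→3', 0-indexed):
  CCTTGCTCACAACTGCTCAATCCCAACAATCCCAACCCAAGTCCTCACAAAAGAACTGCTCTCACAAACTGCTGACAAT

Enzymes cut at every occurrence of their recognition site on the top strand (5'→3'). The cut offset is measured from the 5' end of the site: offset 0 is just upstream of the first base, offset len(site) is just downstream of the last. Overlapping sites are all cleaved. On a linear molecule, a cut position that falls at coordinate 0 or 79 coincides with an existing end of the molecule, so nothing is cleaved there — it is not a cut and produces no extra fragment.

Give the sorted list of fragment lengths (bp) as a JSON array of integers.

[1,2,6,6,9,9,11,11,11,13]

Scan for sites:
  YnoIV (CTCACAA, off=6): starts [5, 43, 60] → cuts [11, 49, 66]
  HnxIV (CAATC, off=1): starts [17, 26] → cuts [18, 27]
  DwuVI (AGTC, off=1): starts [39] → cuts [40]
  ZebII (CTGCT, off=0): starts [12, 55, 68] → cuts [12, 55, 68]
  QalII (CCTT, off=0): starts [0] → cuts [] (position 0 is a terminus of the linear molecule — no cut)

Pooled cuts: [11, 12, 18, 27, 40, 49, 55, 66, 68]

Fragments:
  [0,11): 11 bp
  [11,12): 1 bp
  [12,18): 6 bp
  [18,27): 9 bp
  [27,40): 13 bp
  [40,49): 9 bp
  [49,55): 6 bp
  [55,66): 11 bp
  [66,68): 2 bp
  [68,79): 11 bp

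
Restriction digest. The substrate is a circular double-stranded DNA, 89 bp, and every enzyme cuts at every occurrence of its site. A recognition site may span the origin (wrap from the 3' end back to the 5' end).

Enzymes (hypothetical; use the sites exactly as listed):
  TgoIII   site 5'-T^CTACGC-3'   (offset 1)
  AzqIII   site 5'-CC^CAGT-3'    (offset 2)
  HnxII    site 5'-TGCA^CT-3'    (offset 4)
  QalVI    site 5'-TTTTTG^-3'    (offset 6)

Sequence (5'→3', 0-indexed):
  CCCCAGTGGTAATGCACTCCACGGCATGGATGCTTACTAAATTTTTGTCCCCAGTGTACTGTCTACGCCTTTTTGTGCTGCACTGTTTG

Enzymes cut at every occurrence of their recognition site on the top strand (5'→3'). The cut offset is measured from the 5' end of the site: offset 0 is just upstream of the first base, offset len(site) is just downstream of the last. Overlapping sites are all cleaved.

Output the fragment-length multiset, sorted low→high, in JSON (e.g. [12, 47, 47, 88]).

Per-enzyme occurrences:
  TgoIII TCTACGC/1: at [61] ⇒ [62]
  AzqIII CCCAGT/2: at [1, 49] ⇒ [3, 51]
  HnxII TGCACT/4: at [12, 78] ⇒ [16, 82]
  QalVI TTTTTG/6: at [41, 69] ⇒ [47, 75]

Pooled cuts: [3, 16, 47, 51, 62, 75, 82]

Fragment lengths:
  3→16: 13 bp
  16→47: 31 bp
  47→51: 4 bp
  51→62: 11 bp
  62→75: 13 bp
  75→82: 7 bp
  82→3 (wrap): 89-82+3 = 10 bp

[4,7,10,11,13,13,31]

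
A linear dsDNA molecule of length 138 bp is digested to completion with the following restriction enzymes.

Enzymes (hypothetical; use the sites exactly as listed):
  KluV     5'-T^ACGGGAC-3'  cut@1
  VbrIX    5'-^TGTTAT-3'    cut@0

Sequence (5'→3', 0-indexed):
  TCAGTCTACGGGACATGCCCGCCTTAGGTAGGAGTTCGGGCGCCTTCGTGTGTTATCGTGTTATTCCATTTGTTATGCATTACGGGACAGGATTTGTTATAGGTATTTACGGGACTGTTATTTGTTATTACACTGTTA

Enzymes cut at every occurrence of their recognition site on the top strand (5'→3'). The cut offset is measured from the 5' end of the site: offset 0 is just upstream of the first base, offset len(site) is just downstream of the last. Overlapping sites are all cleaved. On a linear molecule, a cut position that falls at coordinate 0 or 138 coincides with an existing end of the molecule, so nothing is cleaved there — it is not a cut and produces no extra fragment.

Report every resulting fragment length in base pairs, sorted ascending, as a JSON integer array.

Site scan:
  KluV (TACGGGAC, off=1): starts [6, 80, 107] → cuts [7, 81, 108]
  VbrIX (TGTTAT, off=0): starts [50, 58, 70, 94, 115, 122] → cuts [50, 58, 70, 94, 115, 122]

Pooled cuts: [7, 50, 58, 70, 81, 94, 108, 115, 122]

Fragments:
  [0,7): 7 bp
  [7,50): 43 bp
  [50,58): 8 bp
  [58,70): 12 bp
  [70,81): 11 bp
  [81,94): 13 bp
  [94,108): 14 bp
  [108,115): 7 bp
  [115,122): 7 bp
  [122,138): 16 bp

[7,7,7,8,11,12,13,14,16,43]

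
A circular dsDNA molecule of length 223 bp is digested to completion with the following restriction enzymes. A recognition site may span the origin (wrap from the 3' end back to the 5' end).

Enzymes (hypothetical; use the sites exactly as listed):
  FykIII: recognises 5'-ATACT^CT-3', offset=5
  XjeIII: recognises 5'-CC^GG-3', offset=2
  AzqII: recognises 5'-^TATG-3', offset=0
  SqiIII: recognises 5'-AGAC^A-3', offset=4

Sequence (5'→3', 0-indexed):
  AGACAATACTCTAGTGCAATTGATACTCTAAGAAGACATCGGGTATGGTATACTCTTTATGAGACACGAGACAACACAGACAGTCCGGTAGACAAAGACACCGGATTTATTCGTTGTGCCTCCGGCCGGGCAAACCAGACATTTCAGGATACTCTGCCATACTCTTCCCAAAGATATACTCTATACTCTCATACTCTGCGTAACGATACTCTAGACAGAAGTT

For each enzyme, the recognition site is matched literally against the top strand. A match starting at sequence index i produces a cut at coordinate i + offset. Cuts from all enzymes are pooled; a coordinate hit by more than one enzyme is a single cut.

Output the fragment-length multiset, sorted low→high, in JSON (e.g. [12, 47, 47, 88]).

[3,3,4,5,6,6,6,6,7,7,7,8,8,9,10,10,11,11,13,13,15,17,17,21]

Per-enzyme occurrences:
  FykIII (ATACTCT, off=5): starts [5, 22, 49, 148, 158, 175, 182, 190, 205] → cuts [10, 27, 54, 153, 163, 180, 187, 195, 210]
  XjeIII (CCGG, off=2): starts [84, 100, 121, 125] → cuts [86, 102, 123, 127]
  AzqII (TATG, off=0): starts [43, 57] → cuts [43, 57]
  SqiIII (AGACA, off=4): starts [0, 33, 61, 68, 77, 89, 95, 136, 212] → cuts [4, 37, 65, 72, 81, 93, 99, 140, 216]

All cut coordinates (distinct, sorted): [4, 10, 27, 37, 43, 54, 57, 65, 72, 81, 86, 93, 99, 102, 123, 127, 140, 153, 163, 180, 187, 195, 210, 216]

Fragment lengths:
  4→10: 6 bp
  10→27: 17 bp
  27→37: 10 bp
  37→43: 6 bp
  43→54: 11 bp
  54→57: 3 bp
  57→65: 8 bp
  65→72: 7 bp
  72→81: 9 bp
  81→86: 5 bp
  86→93: 7 bp
  93→99: 6 bp
  99→102: 3 bp
  102→123: 21 bp
  123→127: 4 bp
  127→140: 13 bp
  140→153: 13 bp
  153→163: 10 bp
  163→180: 17 bp
  180→187: 7 bp
  187→195: 8 bp
  195→210: 15 bp
  210→216: 6 bp
  216→4 (wrap): 223-216+4 = 11 bp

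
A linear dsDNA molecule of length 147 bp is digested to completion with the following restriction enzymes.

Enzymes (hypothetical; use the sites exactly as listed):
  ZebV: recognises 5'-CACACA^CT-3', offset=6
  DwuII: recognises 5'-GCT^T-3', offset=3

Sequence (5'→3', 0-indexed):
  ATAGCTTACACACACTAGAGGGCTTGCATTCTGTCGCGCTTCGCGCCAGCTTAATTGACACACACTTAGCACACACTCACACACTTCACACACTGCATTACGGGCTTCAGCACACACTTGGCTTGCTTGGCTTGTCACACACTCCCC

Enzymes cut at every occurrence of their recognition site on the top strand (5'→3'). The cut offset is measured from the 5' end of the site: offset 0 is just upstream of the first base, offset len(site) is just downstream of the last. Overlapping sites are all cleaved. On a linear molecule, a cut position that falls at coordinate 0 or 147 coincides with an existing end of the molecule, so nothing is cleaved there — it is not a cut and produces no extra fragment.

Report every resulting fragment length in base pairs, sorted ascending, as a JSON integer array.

[4,5,6,6,7,8,8,9,9,10,10,11,11,13,14,16]

Scan for sites:
  ZebV CACACACT/6: at [8, 58, 69, 77, 86, 110, 135] ⇒ [14, 64, 75, 83, 92, 116, 141]
  DwuII GCTT/3: at [3, 21, 37, 48, 103, 120, 124, 129] ⇒ [6, 24, 40, 51, 106, 123, 127, 132]

All cut coordinates (distinct, sorted): [6, 14, 24, 40, 51, 64, 75, 83, 92, 106, 116, 123, 127, 132, 141]

Fragments:
  [0,6): 6 bp
  [6,14): 8 bp
  [14,24): 10 bp
  [24,40): 16 bp
  [40,51): 11 bp
  [51,64): 13 bp
  [64,75): 11 bp
  [75,83): 8 bp
  [83,92): 9 bp
  [92,106): 14 bp
  [106,116): 10 bp
  [116,123): 7 bp
  [123,127): 4 bp
  [127,132): 5 bp
  [132,141): 9 bp
  [141,147): 6 bp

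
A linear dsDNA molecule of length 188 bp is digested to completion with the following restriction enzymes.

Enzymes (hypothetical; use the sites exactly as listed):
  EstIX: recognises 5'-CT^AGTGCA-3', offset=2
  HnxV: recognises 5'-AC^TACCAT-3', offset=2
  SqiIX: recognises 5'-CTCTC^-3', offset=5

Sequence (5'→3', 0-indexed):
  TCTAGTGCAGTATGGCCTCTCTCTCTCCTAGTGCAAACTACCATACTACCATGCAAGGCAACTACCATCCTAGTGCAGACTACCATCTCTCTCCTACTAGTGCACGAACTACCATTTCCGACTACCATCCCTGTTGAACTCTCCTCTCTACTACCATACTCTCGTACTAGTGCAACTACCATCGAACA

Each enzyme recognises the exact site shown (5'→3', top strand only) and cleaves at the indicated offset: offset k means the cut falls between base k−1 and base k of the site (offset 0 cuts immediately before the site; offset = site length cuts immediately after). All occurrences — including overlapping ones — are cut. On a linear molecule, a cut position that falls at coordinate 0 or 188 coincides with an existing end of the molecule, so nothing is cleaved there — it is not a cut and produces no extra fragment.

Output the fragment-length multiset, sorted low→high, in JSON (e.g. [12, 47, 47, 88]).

[2,2,2,2,2,3,3,5,5,5,8,8,9,9,9,11,11,12,12,13,16,18,21]

Site scan:
  EstIX (CTAGTGCA, off=2): starts [1, 27, 69, 96, 166] → cuts [3, 29, 71, 98, 168]
  HnxV (ACTACCAT, off=2): starts [36, 44, 60, 78, 107, 120, 149, 174] → cuts [38, 46, 62, 80, 109, 122, 151, 176]
  SqiIX (CTCTC, off=5): starts [16, 18, 20, 22, 86, 88, 138, 143, 158] → cuts [21, 23, 25, 27, 91, 93, 143, 148, 163]

Pooled cuts: [3, 21, 23, 25, 27, 29, 38, 46, 62, 71, 80, 91, 93, 98, 109, 122, 143, 148, 151, 163, 168, 176]

Fragment lengths:
  [0,3): 3 bp
  [3,21): 18 bp
  [21,23): 2 bp
  [23,25): 2 bp
  [25,27): 2 bp
  [27,29): 2 bp
  [29,38): 9 bp
  [38,46): 8 bp
  [46,62): 16 bp
  [62,71): 9 bp
  [71,80): 9 bp
  [80,91): 11 bp
  [91,93): 2 bp
  [93,98): 5 bp
  [98,109): 11 bp
  [109,122): 13 bp
  [122,143): 21 bp
  [143,148): 5 bp
  [148,151): 3 bp
  [151,163): 12 bp
  [163,168): 5 bp
  [168,176): 8 bp
  [176,188): 12 bp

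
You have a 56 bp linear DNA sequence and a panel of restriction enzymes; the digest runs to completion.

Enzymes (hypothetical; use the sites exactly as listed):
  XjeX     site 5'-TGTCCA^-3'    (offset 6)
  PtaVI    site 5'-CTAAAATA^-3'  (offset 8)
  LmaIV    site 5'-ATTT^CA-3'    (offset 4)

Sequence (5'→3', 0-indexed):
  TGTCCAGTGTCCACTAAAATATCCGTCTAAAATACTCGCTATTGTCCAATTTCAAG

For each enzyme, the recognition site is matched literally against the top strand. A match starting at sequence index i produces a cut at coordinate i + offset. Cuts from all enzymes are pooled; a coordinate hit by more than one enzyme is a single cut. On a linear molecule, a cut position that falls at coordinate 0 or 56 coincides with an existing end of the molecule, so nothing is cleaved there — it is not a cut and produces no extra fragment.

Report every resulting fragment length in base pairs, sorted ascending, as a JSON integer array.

Per-enzyme occurrences:
  XjeX TGTCCA/6: at [0, 7, 42] ⇒ [6, 13, 48]
  PtaVI CTAAAATA/8: at [13, 26] ⇒ [21, 34]
  LmaIV ATTTCA/4: at [48] ⇒ [52]

All cut coordinates (distinct, sorted): [6, 13, 21, 34, 48, 52]

Fragments:
  [0,6): 6 bp
  [6,13): 7 bp
  [13,21): 8 bp
  [21,34): 13 bp
  [34,48): 14 bp
  [48,52): 4 bp
  [52,56): 4 bp

[4,4,6,7,8,13,14]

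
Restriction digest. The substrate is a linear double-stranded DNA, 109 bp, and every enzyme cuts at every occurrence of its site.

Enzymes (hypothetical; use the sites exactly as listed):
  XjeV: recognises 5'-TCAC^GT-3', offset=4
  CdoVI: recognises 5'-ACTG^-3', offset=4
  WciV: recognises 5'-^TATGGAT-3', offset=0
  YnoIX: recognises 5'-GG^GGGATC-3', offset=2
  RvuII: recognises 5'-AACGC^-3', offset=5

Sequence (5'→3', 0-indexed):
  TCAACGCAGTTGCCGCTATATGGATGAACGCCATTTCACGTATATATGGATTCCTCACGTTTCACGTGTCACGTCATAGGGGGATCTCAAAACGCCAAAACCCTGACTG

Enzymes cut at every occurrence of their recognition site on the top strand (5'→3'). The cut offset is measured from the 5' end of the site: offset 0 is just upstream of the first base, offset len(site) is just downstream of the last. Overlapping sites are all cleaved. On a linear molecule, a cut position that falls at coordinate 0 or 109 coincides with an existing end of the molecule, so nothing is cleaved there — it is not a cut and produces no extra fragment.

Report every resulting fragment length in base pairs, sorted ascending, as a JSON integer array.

Scan for sites:
  XjeV (TCACGT, off=4): starts [35, 54, 61, 68] → cuts [39, 58, 65, 72]
  CdoVI (ACTG, off=4): starts [105] → cuts [] (position 109 is a terminus of the linear molecule — no cut)
  WciV (TATGGAT, off=0): starts [18, 44] → cuts [18, 44]
  YnoIX (GGGGGATC, off=2): starts [78] → cuts [80]
  RvuII (AACGC, off=5): starts [2, 26, 90] → cuts [7, 31, 95]

All cut coordinates (distinct, sorted): [7, 18, 31, 39, 44, 58, 65, 72, 80, 95]

Fragments:
  [0,7): 7 bp
  [7,18): 11 bp
  [18,31): 13 bp
  [31,39): 8 bp
  [39,44): 5 bp
  [44,58): 14 bp
  [58,65): 7 bp
  [65,72): 7 bp
  [72,80): 8 bp
  [80,95): 15 bp
  [95,109): 14 bp

[5,7,7,7,8,8,11,13,14,14,15]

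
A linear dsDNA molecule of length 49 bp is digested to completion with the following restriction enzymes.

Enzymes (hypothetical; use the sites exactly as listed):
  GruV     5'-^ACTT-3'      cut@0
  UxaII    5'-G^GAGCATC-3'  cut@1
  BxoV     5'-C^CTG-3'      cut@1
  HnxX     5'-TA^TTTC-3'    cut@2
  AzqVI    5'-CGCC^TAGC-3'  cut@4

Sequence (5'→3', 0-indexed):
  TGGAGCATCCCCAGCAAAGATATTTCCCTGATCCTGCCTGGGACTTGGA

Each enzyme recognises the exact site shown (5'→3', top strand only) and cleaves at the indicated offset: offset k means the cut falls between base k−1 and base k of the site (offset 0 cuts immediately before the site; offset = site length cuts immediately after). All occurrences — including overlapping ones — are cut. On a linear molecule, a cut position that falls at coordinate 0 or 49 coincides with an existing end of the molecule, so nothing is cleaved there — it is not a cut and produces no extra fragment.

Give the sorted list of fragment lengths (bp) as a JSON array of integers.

Per-enzyme occurrences:
  GruV ACTT/0: at [42] ⇒ [42]
  UxaII GGAGCATC/1: at [1] ⇒ [2]
  BxoV CCTG/1: at [26, 32, 36] ⇒ [27, 33, 37]
  HnxX TATTTC/2: at [20] ⇒ [22]
  AzqVI (CGCCTAGC, off=4): no sites

Pooled cuts: [2, 22, 27, 33, 37, 42]

Fragments:
  [0,2): 2 bp
  [2,22): 20 bp
  [22,27): 5 bp
  [27,33): 6 bp
  [33,37): 4 bp
  [37,42): 5 bp
  [42,49): 7 bp

[2,4,5,5,6,7,20]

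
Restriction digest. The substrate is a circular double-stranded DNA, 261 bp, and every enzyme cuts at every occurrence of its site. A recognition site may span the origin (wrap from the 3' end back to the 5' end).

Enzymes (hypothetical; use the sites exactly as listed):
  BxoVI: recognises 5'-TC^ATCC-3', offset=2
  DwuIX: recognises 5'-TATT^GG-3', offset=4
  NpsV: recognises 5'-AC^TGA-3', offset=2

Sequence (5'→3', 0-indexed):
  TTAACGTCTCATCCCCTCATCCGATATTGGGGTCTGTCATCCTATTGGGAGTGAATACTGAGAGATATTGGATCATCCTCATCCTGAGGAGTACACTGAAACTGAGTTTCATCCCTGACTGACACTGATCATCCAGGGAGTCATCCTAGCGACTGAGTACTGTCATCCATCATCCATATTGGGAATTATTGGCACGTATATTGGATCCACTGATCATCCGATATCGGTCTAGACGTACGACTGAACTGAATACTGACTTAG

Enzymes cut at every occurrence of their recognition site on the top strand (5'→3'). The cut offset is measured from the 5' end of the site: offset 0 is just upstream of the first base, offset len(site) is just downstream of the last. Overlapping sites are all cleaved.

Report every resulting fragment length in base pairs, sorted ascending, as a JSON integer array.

Per-enzyme occurrences:
  BxoVI TCATCC/2: at [8, 16, 36, 72, 78, 108, 128, 140, 162, 169, 213] ⇒ [10, 18, 38, 74, 80, 110, 130, 142, 164, 171, 215]
  DwuIX TATTGG/4: at [24, 42, 65, 176, 186, 198] ⇒ [28, 46, 69, 180, 190, 202]
  NpsV ACTGA/2: at [56, 94, 100, 117, 123, 151, 208, 239, 244, 251] ⇒ [58, 96, 102, 119, 125, 153, 210, 241, 246, 253]

All cut coordinates (distinct, sorted): [10, 18, 28, 38, 46, 58, 69, 74, 80, 96, 102, 110, 119, 125, 130, 142, 153, 164, 171, 180, 190, 202, 210, 215, 241, 246, 253]

Fragments:
  10→18: 8 bp
  18→28: 10 bp
  28→38: 10 bp
  38→46: 8 bp
  46→58: 12 bp
  58→69: 11 bp
  69→74: 5 bp
  74→80: 6 bp
  80→96: 16 bp
  96→102: 6 bp
  102→110: 8 bp
  110→119: 9 bp
  119→125: 6 bp
  125→130: 5 bp
  130→142: 12 bp
  142→153: 11 bp
  153→164: 11 bp
  164→171: 7 bp
  171→180: 9 bp
  180→190: 10 bp
  190→202: 12 bp
  202→210: 8 bp
  210→215: 5 bp
  215→241: 26 bp
  241→246: 5 bp
  246→253: 7 bp
  253→10 (wrap): 261-253+10 = 18 bp

[5,5,5,5,6,6,6,7,7,8,8,8,8,9,9,10,10,10,11,11,11,12,12,12,16,18,26]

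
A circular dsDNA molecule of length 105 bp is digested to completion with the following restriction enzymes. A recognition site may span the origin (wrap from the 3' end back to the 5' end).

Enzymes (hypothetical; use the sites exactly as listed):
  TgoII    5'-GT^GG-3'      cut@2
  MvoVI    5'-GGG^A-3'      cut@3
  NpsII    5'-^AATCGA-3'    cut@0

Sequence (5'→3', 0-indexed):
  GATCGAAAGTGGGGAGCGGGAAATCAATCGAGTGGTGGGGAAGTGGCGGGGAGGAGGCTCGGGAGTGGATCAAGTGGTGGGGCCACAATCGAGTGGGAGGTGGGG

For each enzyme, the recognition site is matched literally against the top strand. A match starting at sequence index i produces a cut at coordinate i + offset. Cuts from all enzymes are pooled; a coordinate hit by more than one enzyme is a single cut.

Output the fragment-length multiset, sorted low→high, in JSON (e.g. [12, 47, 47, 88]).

Scan for sites:
  TgoII (GTGG, off=2): starts [8, 31, 34, 42, 64, 73, 76, 92, 99] → cuts [10, 33, 36, 44, 66, 75, 78, 94, 101]
  MvoVI (GGGA, off=3): starts [11, 17, 37, 48, 60, 94, 103] → cuts [1, 14, 20, 40, 51, 63, 97]
  NpsII (AATCGA, off=0): starts [25, 86] → cuts [25, 86]

Pooled cuts: [1, 10, 14, 20, 25, 33, 36, 40, 44, 51, 63, 66, 75, 78, 86, 94, 97, 101]

Fragments:
  1→10: 9 bp
  10→14: 4 bp
  14→20: 6 bp
  20→25: 5 bp
  25→33: 8 bp
  33→36: 3 bp
  36→40: 4 bp
  40→44: 4 bp
  44→51: 7 bp
  51→63: 12 bp
  63→66: 3 bp
  66→75: 9 bp
  75→78: 3 bp
  78→86: 8 bp
  86→94: 8 bp
  94→97: 3 bp
  97→101: 4 bp
  101→1 (wrap): 105-101+1 = 5 bp

[3,3,3,3,4,4,4,4,5,5,6,7,8,8,8,9,9,12]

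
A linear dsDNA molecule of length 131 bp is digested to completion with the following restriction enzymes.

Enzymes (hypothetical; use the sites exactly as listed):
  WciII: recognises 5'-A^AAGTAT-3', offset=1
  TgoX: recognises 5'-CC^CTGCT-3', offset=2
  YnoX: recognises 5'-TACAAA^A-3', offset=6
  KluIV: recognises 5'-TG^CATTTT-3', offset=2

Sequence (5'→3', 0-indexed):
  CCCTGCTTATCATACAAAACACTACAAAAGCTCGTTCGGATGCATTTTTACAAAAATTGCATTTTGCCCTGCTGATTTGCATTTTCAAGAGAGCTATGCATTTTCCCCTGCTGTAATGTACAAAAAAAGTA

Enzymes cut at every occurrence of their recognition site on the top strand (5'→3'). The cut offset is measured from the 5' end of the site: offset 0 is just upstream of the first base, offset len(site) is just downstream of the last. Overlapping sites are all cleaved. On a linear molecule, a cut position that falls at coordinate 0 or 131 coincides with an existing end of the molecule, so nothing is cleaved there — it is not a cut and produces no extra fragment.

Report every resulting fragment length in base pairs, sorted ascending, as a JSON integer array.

[2,5,7,9,9,10,11,12,14,16,17,19]

Scan for sites:
  WciII (AAAGTAT, off=1): no sites
  TgoX CCCTGCT/2: at [0, 66, 105] ⇒ [2, 68, 107]
  YnoX TACAAAA/6: at [12, 22, 48, 118] ⇒ [18, 28, 54, 124]
  KluIV TGCATTTT/2: at [40, 57, 77, 96] ⇒ [42, 59, 79, 98]

All cut coordinates (distinct, sorted): [2, 18, 28, 42, 54, 59, 68, 79, 98, 107, 124]

Fragments:
  [0,2): 2 bp
  [2,18): 16 bp
  [18,28): 10 bp
  [28,42): 14 bp
  [42,54): 12 bp
  [54,59): 5 bp
  [59,68): 9 bp
  [68,79): 11 bp
  [79,98): 19 bp
  [98,107): 9 bp
  [107,124): 17 bp
  [124,131): 7 bp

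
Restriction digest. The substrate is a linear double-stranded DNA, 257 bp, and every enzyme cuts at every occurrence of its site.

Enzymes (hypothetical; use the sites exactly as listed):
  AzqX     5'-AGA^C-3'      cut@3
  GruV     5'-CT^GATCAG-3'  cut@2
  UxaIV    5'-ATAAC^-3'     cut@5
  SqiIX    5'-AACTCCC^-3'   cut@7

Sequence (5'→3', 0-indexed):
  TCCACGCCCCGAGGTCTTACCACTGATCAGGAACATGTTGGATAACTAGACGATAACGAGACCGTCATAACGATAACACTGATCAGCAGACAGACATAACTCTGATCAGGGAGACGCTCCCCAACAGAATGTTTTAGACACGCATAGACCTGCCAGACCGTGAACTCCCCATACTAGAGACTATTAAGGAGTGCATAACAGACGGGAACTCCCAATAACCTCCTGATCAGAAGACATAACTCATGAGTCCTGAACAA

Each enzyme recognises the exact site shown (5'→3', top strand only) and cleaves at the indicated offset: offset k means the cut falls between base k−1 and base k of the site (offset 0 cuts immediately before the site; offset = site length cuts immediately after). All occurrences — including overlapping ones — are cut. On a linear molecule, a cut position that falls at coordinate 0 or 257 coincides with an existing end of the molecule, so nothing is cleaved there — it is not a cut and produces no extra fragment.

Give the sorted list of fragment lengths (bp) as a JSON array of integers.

[3,3,3,4,4,4,5,6,6,6,6,7,9,10,10,10,10,11,11,11,12,17,19,22,24,24]

Site scan:
  AzqX (AGAC, off=3): starts [47, 58, 87, 91, 111, 135, 145, 154, 177, 199, 231] → cuts [50, 61, 90, 94, 114, 138, 148, 157, 180, 202, 234]
  GruV (CTGATCAG, off=2): starts [22, 78, 101, 222] → cuts [24, 80, 103, 224]
  UxaIV (ATAAC, off=5): starts [41, 52, 66, 72, 95, 194, 214, 235] → cuts [46, 57, 71, 77, 100, 199, 219, 240]
  SqiIX (AACTCCC, off=7): starts [162, 206] → cuts [169, 213]

All cut coordinates (distinct, sorted): [24, 46, 50, 57, 61, 71, 77, 80, 90, 94, 100, 103, 114, 138, 148, 157, 169, 180, 199, 202, 213, 219, 224, 234, 240]

Fragment lengths:
  [0,24): 24 bp
  [24,46): 22 bp
  [46,50): 4 bp
  [50,57): 7 bp
  [57,61): 4 bp
  [61,71): 10 bp
  [71,77): 6 bp
  [77,80): 3 bp
  [80,90): 10 bp
  [90,94): 4 bp
  [94,100): 6 bp
  [100,103): 3 bp
  [103,114): 11 bp
  [114,138): 24 bp
  [138,148): 10 bp
  [148,157): 9 bp
  [157,169): 12 bp
  [169,180): 11 bp
  [180,199): 19 bp
  [199,202): 3 bp
  [202,213): 11 bp
  [213,219): 6 bp
  [219,224): 5 bp
  [224,234): 10 bp
  [234,240): 6 bp
  [240,257): 17 bp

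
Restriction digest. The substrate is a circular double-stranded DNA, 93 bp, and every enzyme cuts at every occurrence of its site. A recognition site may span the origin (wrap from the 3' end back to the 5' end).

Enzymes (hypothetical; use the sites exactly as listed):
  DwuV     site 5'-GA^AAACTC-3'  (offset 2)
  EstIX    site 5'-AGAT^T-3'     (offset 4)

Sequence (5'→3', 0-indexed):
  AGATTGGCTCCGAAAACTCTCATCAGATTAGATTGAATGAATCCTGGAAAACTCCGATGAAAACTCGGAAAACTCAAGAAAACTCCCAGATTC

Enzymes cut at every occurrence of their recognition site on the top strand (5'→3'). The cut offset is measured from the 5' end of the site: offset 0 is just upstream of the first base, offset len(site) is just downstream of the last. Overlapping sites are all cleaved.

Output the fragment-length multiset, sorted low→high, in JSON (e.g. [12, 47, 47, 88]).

Per-enzyme occurrences:
  DwuV GAAAACTC/2: at [11, 46, 58, 67, 77] ⇒ [13, 48, 60, 69, 79]
  EstIX AGATT/4: at [0, 24, 29, 87] ⇒ [4, 28, 33, 91]

All cut coordinates (distinct, sorted): [4, 13, 28, 33, 48, 60, 69, 79, 91]

Fragments:
  4→13: 9 bp
  13→28: 15 bp
  28→33: 5 bp
  33→48: 15 bp
  48→60: 12 bp
  60→69: 9 bp
  69→79: 10 bp
  79→91: 12 bp
  91→4 (wrap): 93-91+4 = 6 bp

[5,6,9,9,10,12,12,15,15]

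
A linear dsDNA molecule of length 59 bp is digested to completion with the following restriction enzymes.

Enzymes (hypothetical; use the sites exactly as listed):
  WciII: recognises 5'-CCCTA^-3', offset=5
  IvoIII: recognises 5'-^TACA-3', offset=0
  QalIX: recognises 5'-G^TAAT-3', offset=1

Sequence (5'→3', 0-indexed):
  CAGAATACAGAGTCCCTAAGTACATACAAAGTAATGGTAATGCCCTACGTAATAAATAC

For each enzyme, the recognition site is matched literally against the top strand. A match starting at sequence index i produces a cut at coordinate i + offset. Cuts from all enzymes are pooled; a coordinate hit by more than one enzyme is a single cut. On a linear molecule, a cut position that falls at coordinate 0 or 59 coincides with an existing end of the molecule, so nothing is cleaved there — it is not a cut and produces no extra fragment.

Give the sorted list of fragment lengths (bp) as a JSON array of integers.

[2,2,4,5,6,7,10,10,13]

Scan for sites:
  WciII CCCTA/5: at [13, 42] ⇒ [18, 47]
  IvoIII TACA/0: at [5, 20, 24] ⇒ [5, 20, 24]
  QalIX GTAAT/1: at [30, 36, 48] ⇒ [31, 37, 49]

All cut coordinates (distinct, sorted): [5, 18, 20, 24, 31, 37, 47, 49]

Fragment lengths:
  [0,5): 5 bp
  [5,18): 13 bp
  [18,20): 2 bp
  [20,24): 4 bp
  [24,31): 7 bp
  [31,37): 6 bp
  [37,47): 10 bp
  [47,49): 2 bp
  [49,59): 10 bp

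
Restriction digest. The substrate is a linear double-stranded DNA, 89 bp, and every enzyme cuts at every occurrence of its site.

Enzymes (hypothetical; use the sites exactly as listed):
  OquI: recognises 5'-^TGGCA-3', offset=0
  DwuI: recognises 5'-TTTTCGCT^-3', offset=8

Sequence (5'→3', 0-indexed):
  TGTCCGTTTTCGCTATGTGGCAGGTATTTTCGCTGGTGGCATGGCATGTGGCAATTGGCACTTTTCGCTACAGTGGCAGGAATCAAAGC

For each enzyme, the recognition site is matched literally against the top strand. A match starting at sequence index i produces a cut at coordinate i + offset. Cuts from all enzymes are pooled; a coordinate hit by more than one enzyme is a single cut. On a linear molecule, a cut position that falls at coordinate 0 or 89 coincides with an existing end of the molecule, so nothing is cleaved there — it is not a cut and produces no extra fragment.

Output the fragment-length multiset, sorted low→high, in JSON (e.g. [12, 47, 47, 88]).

[2,3,4,5,7,7,14,14,16,17]

Scan for sites:
  OquI (TGGCA, off=0): starts [17, 36, 41, 48, 55, 73] → cuts [17, 36, 41, 48, 55, 73]
  DwuI (TTTTCGCT, off=8): starts [6, 26, 61] → cuts [14, 34, 69]

All cut coordinates (distinct, sorted): [14, 17, 34, 36, 41, 48, 55, 69, 73]

Fragments:
  [0,14): 14 bp
  [14,17): 3 bp
  [17,34): 17 bp
  [34,36): 2 bp
  [36,41): 5 bp
  [41,48): 7 bp
  [48,55): 7 bp
  [55,69): 14 bp
  [69,73): 4 bp
  [73,89): 16 bp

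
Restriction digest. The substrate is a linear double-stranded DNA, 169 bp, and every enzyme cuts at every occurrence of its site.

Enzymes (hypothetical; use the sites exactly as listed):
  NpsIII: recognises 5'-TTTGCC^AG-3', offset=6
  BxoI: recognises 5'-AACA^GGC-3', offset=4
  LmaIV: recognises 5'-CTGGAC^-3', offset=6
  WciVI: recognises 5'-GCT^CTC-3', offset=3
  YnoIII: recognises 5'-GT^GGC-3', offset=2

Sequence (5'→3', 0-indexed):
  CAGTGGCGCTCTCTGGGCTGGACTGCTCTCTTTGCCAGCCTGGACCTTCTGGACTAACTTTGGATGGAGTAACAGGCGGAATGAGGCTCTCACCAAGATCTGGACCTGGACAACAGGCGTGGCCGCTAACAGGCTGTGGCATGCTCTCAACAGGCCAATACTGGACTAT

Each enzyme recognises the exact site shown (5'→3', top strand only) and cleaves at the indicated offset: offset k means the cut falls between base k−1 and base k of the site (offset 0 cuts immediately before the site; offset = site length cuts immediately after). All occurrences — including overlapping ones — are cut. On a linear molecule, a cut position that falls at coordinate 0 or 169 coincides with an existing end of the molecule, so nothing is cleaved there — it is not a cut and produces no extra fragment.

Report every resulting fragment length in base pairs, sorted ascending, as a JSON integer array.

[3,4,4,4,5,6,6,6,7,8,9,9,9,11,13,14,14,17,20]

Site scan:
  NpsIII (TTTGCCAG, off=6): starts [30] → cuts [36]
  BxoI (AACAGGC, off=4): starts [70, 111, 127, 148] → cuts [74, 115, 131, 152]
  LmaIV (CTGGAC, off=6): starts [17, 39, 48, 99, 105, 160] → cuts [23, 45, 54, 105, 111, 166]
  WciVI (GCTCTC, off=3): starts [7, 24, 85, 142] → cuts [10, 27, 88, 145]
  YnoIII (GTGGC, off=2): starts [2, 118, 135] → cuts [4, 120, 137]

Pooled cuts: [4, 10, 23, 27, 36, 45, 54, 74, 88, 105, 111, 115, 120, 131, 137, 145, 152, 166]

Fragments:
  [0,4): 4 bp
  [4,10): 6 bp
  [10,23): 13 bp
  [23,27): 4 bp
  [27,36): 9 bp
  [36,45): 9 bp
  [45,54): 9 bp
  [54,74): 20 bp
  [74,88): 14 bp
  [88,105): 17 bp
  [105,111): 6 bp
  [111,115): 4 bp
  [115,120): 5 bp
  [120,131): 11 bp
  [131,137): 6 bp
  [137,145): 8 bp
  [145,152): 7 bp
  [152,166): 14 bp
  [166,169): 3 bp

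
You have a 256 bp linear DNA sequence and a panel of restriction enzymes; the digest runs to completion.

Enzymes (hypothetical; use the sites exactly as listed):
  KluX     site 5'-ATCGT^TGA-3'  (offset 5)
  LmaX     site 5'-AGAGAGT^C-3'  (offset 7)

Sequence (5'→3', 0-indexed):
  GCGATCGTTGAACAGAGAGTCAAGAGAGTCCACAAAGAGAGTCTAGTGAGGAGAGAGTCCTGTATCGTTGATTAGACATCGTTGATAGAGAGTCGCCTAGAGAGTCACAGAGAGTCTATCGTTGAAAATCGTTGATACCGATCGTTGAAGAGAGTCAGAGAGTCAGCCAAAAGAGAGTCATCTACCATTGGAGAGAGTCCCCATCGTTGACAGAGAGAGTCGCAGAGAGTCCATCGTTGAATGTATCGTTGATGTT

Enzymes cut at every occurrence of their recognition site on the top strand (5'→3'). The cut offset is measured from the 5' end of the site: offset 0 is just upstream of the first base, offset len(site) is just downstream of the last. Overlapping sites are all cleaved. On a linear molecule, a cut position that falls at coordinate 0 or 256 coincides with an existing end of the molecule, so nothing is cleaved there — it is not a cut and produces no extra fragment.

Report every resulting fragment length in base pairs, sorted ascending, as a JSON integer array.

[7,7,7,8,8,9,9,10,10,10,10,10,11,12,12,12,13,13,13,14,15,16,20]

Per-enzyme occurrences:
  KluX (ATCGTTGA, off=5): starts [3, 63, 77, 117, 127, 140, 202, 232, 244] → cuts [8, 68, 82, 122, 132, 145, 207, 237, 249]
  LmaX (AGAGAGTC, off=7): starts [13, 22, 35, 51, 86, 98, 108, 148, 156, 171, 191, 213, 223] → cuts [20, 29, 42, 58, 93, 105, 115, 155, 163, 178, 198, 220, 230]

All cut coordinates (distinct, sorted): [8, 20, 29, 42, 58, 68, 82, 93, 105, 115, 122, 132, 145, 155, 163, 178, 198, 207, 220, 230, 237, 249]

Fragment lengths:
  [0,8): 8 bp
  [8,20): 12 bp
  [20,29): 9 bp
  [29,42): 13 bp
  [42,58): 16 bp
  [58,68): 10 bp
  [68,82): 14 bp
  [82,93): 11 bp
  [93,105): 12 bp
  [105,115): 10 bp
  [115,122): 7 bp
  [122,132): 10 bp
  [132,145): 13 bp
  [145,155): 10 bp
  [155,163): 8 bp
  [163,178): 15 bp
  [178,198): 20 bp
  [198,207): 9 bp
  [207,220): 13 bp
  [220,230): 10 bp
  [230,237): 7 bp
  [237,249): 12 bp
  [249,256): 7 bp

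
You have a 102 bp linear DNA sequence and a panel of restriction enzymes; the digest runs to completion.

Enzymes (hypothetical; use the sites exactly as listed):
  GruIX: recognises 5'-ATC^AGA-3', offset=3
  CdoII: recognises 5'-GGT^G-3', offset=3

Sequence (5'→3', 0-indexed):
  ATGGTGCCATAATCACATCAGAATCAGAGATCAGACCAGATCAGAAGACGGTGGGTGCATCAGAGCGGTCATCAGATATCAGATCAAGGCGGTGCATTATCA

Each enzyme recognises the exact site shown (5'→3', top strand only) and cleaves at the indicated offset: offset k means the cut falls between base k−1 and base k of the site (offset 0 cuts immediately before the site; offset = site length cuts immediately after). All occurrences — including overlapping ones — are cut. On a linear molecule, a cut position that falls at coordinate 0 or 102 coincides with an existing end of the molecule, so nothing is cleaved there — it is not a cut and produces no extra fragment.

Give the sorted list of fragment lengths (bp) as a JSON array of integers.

[4,5,5,6,7,7,9,10,10,12,13,14]

Per-enzyme occurrences:
  GruIX (ATCAGA, off=3): starts [16, 22, 29, 39, 58, 70, 77] → cuts [19, 25, 32, 42, 61, 73, 80]
  CdoII (GGTG, off=3): starts [2, 49, 53, 90] → cuts [5, 52, 56, 93]

All cut coordinates (distinct, sorted): [5, 19, 25, 32, 42, 52, 56, 61, 73, 80, 93]

Fragments:
  [0,5): 5 bp
  [5,19): 14 bp
  [19,25): 6 bp
  [25,32): 7 bp
  [32,42): 10 bp
  [42,52): 10 bp
  [52,56): 4 bp
  [56,61): 5 bp
  [61,73): 12 bp
  [73,80): 7 bp
  [80,93): 13 bp
  [93,102): 9 bp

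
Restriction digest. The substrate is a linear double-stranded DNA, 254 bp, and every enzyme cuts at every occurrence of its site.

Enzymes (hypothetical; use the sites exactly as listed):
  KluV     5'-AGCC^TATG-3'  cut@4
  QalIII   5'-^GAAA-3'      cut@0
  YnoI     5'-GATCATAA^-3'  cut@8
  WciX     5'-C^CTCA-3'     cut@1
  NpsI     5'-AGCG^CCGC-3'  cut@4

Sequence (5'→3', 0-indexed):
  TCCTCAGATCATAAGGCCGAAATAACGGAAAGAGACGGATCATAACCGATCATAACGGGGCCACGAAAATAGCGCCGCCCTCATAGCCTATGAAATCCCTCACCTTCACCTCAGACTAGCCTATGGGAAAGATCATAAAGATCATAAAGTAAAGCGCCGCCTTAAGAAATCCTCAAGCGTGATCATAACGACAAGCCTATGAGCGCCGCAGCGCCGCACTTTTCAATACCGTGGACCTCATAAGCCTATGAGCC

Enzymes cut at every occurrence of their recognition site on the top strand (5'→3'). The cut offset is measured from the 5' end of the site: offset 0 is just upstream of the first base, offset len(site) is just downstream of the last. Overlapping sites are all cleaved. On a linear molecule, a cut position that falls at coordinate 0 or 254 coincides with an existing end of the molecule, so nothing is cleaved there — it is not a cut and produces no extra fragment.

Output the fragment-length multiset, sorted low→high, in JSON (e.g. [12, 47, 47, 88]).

[2,3,4,5,5,6,7,8,8,8,9,9,9,9,9,9,9,10,10,10,11,12,12,12,17,18,23]

Scan for sites:
  KluV AGCCTATG/4: at [84, 117, 193, 242] ⇒ [88, 121, 197, 246]
  QalIII GAAA/0: at [18, 27, 64, 91, 126, 165] ⇒ [18, 27, 64, 91, 126, 165]
  YnoI GATCATAA/8: at [6, 37, 47, 130, 139, 180] ⇒ [14, 45, 55, 138, 147, 188]
  WciX CCTCA/1: at [1, 78, 97, 108, 170, 235] ⇒ [2, 79, 98, 109, 171, 236]
  NpsI AGCGCCGC/4: at [70, 152, 201, 209] ⇒ [74, 156, 205, 213]

Pooled cuts: [2, 14, 18, 27, 45, 55, 64, 74, 79, 88, 91, 98, 109, 121, 126, 138, 147, 156, 165, 171, 188, 197, 205, 213, 236, 246]

Fragment lengths:
  [0,2): 2 bp
  [2,14): 12 bp
  [14,18): 4 bp
  [18,27): 9 bp
  [27,45): 18 bp
  [45,55): 10 bp
  [55,64): 9 bp
  [64,74): 10 bp
  [74,79): 5 bp
  [79,88): 9 bp
  [88,91): 3 bp
  [91,98): 7 bp
  [98,109): 11 bp
  [109,121): 12 bp
  [121,126): 5 bp
  [126,138): 12 bp
  [138,147): 9 bp
  [147,156): 9 bp
  [156,165): 9 bp
  [165,171): 6 bp
  [171,188): 17 bp
  [188,197): 9 bp
  [197,205): 8 bp
  [205,213): 8 bp
  [213,236): 23 bp
  [236,246): 10 bp
  [246,254): 8 bp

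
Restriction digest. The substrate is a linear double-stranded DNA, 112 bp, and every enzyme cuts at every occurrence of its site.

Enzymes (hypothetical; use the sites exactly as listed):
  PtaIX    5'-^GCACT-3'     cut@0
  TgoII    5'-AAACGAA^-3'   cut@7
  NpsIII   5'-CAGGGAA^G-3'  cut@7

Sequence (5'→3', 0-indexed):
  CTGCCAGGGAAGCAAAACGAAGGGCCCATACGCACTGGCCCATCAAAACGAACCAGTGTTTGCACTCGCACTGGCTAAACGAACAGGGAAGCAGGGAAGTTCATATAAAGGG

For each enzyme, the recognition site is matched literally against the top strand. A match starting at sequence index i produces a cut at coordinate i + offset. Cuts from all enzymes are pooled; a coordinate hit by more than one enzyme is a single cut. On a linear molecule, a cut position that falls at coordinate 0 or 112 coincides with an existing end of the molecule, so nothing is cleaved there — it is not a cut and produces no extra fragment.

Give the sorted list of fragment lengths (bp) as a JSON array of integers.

[6,7,8,9,10,10,11,14,16,21]

Site scan:
  PtaIX (GCACT, off=0): starts [31, 61, 67] → cuts [31, 61, 67]
  TgoII (AAACGAA, off=7): starts [14, 45, 76] → cuts [21, 52, 83]
  NpsIII (CAGGGAAG, off=7): starts [4, 83, 91] → cuts [11, 90, 98]

Pooled cuts: [11, 21, 31, 52, 61, 67, 83, 90, 98]

Fragment lengths:
  [0,11): 11 bp
  [11,21): 10 bp
  [21,31): 10 bp
  [31,52): 21 bp
  [52,61): 9 bp
  [61,67): 6 bp
  [67,83): 16 bp
  [83,90): 7 bp
  [90,98): 8 bp
  [98,112): 14 bp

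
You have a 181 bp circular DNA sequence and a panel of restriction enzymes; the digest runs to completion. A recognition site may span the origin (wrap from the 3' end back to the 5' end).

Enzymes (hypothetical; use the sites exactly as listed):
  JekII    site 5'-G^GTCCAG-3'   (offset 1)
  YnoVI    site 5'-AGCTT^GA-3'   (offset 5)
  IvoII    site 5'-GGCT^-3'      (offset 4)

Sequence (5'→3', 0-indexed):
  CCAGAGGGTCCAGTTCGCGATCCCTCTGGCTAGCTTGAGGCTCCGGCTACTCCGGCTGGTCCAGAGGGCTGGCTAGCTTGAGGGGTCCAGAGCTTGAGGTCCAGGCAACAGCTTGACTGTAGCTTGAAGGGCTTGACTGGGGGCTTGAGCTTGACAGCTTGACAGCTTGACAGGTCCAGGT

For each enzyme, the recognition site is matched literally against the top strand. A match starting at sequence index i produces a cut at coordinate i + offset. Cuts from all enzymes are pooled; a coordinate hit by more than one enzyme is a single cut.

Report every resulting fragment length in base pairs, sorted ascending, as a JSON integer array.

[1,3,4,5,5,5,5,6,6,6,7,8,8,8,9,9,11,11,12,12,16,24]

Per-enzyme occurrences:
  JekII GGTCCAG/1: at [6, 57, 83, 97, 172, 178] ⇒ [7, 58, 84, 98, 173, 179]
  YnoVI AGCTTGA/5: at [31, 74, 90, 109, 120, 147, 155, 163] ⇒ [36, 79, 95, 114, 125, 152, 160, 168]
  IvoII GGCT/4: at [27, 38, 44, 53, 66, 70, 129, 141] ⇒ [31, 42, 48, 57, 70, 74, 133, 145]

All cut coordinates (distinct, sorted): [7, 31, 36, 42, 48, 57, 58, 70, 74, 79, 84, 95, 98, 114, 125, 133, 145, 152, 160, 168, 173, 179]

Fragment lengths:
  7→31: 24 bp
  31→36: 5 bp
  36→42: 6 bp
  42→48: 6 bp
  48→57: 9 bp
  57→58: 1 bp
  58→70: 12 bp
  70→74: 4 bp
  74→79: 5 bp
  79→84: 5 bp
  84→95: 11 bp
  95→98: 3 bp
  98→114: 16 bp
  114→125: 11 bp
  125→133: 8 bp
  133→145: 12 bp
  145→152: 7 bp
  152→160: 8 bp
  160→168: 8 bp
  168→173: 5 bp
  173→179: 6 bp
  179→7 (wrap): 181-179+7 = 9 bp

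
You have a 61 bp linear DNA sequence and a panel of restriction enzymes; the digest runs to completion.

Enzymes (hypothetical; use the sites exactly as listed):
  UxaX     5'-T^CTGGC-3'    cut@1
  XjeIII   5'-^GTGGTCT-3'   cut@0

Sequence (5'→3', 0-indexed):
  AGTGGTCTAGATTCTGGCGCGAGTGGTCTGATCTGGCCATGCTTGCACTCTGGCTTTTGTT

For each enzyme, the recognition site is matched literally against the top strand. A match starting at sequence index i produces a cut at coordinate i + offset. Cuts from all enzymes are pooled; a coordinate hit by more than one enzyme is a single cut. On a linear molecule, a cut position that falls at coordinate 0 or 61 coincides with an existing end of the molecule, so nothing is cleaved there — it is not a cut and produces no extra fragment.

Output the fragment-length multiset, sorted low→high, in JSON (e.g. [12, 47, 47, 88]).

[1,9,10,12,12,17]

Site scan:
  UxaX (TCTGGC, off=1): starts [12, 31, 48] → cuts [13, 32, 49]
  XjeIII (GTGGTCT, off=0): starts [1, 22] → cuts [1, 22]

Pooled cuts: [1, 13, 22, 32, 49]

Fragments:
  [0,1): 1 bp
  [1,13): 12 bp
  [13,22): 9 bp
  [22,32): 10 bp
  [32,49): 17 bp
  [49,61): 12 bp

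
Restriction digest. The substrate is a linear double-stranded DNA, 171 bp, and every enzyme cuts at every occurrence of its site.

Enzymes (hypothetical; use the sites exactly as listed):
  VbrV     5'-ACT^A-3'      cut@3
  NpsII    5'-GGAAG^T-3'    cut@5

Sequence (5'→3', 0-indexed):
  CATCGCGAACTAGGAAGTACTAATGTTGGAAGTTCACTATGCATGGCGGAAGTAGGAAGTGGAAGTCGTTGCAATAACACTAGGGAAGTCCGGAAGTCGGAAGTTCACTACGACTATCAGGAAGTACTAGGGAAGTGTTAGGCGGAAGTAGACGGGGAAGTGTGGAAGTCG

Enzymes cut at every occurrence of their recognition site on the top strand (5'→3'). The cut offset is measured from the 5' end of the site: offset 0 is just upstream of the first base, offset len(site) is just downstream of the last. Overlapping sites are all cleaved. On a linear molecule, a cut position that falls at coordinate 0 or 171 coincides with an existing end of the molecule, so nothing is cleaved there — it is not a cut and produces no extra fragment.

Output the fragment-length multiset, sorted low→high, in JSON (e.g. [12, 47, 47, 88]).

Per-enzyme occurrences:
  VbrV (ACTA, off=3): starts [8, 18, 35, 78, 106, 112, 125] → cuts [11, 21, 38, 81, 109, 115, 128]
  NpsII (GGAAGT, off=5): starts [12, 27, 47, 54, 60, 83, 91, 98, 119, 130, 143, 155, 163] → cuts [17, 32, 52, 59, 65, 88, 96, 103, 124, 135, 148, 160, 168]

All cut coordinates (distinct, sorted): [11, 17, 21, 32, 38, 52, 59, 65, 81, 88, 96, 103, 109, 115, 124, 128, 135, 148, 160, 168]

Fragments:
  [0,11): 11 bp
  [11,17): 6 bp
  [17,21): 4 bp
  [21,32): 11 bp
  [32,38): 6 bp
  [38,52): 14 bp
  [52,59): 7 bp
  [59,65): 6 bp
  [65,81): 16 bp
  [81,88): 7 bp
  [88,96): 8 bp
  [96,103): 7 bp
  [103,109): 6 bp
  [109,115): 6 bp
  [115,124): 9 bp
  [124,128): 4 bp
  [128,135): 7 bp
  [135,148): 13 bp
  [148,160): 12 bp
  [160,168): 8 bp
  [168,171): 3 bp

[3,4,4,6,6,6,6,6,7,7,7,7,8,8,9,11,11,12,13,14,16]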